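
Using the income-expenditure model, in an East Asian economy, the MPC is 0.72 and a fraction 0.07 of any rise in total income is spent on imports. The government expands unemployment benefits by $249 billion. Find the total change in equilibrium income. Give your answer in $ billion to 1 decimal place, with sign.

The transfer change shifts disposable income by +$249 billion, so first-round consumption changes by c·ΔTR = 0.72 × (+$249 billion) = +$179.28 billion.
Expenditure multiplier = 1/(1 − c + m) = 1/(1 − 0.72 + 0.07) = 1/0.35 ≈ 2.857.
The transfer multiplier is c × k ≈ 2.057, so ΔY = k × (c·ΔTR) = (+$179.28 billion) / 0.35 ≈ +$512.2 billion.

+$512.2 billion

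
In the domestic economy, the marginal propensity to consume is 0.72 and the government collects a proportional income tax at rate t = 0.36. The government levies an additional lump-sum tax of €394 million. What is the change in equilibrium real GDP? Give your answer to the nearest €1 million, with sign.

A lump-sum tax change of +€394 million shifts disposable income by −€394 million; first-round consumption changes by −c × ΔT = −0.72 × (+€394 million) = −€283.68 million.
Expenditure multiplier = 1/(1 − c(1−t)) = 1/(1 − 0.72×0.64) = 1/0.5392 ≈ 1.855.
The tax multiplier is −c × k ≈ −1.335, so ΔY = k × (−c·ΔT) = (−€283.68 million) / 0.5392 ≈ −€526 million.

−€526 million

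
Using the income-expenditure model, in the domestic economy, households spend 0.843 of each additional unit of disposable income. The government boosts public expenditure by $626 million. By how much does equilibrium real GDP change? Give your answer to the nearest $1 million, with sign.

Expenditure multiplier = 1/(1 − MPC) = 1/(1 − 0.843) = 1/0.157 ≈ 6.369.
ΔY = k × ΔG = (+$626 million) / 0.157 ≈ +$3,987 million.

+$3,987 million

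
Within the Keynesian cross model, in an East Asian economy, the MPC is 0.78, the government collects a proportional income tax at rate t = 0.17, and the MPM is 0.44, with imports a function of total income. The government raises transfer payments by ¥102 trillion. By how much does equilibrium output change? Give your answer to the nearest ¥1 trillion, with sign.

+¥100 trillion

The transfer change shifts disposable income by +¥102 trillion, so first-round consumption changes by c·ΔTR = 0.78 × (+¥102 trillion) = +¥79.56 trillion.
Expenditure multiplier = 1/(1 − c(1−t) + m) = 1/(1 − 0.78×0.83 + 0.44) = 1/0.7926 ≈ 1.262.
The transfer multiplier is c × k ≈ 0.984, so ΔY = k × (c·ΔTR) = (+¥79.56 trillion) / 0.7926 ≈ +¥100 trillion.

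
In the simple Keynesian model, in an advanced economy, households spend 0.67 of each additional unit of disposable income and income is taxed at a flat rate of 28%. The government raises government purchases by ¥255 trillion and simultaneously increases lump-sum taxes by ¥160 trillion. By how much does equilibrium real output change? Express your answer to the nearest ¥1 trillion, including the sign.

+¥286 trillion

Expenditure multiplier = 1/(1 − c(1−t)) = 1/(1 − 0.67×0.72) = 1/0.5176 ≈ 1.932.
ΔG contributes k·ΔG = (+¥255 trillion) / 0.5176 ≈ +¥492.7 trillion.
ΔT of +¥160 trillion changes first-round spending by −c·ΔT = −¥107.2 trillion, contributing k·(−c·ΔT) = (−¥107.2 trillion) / 0.5176 ≈ −¥207.1 trillion.
Net ΔY = k(ΔG − c·ΔT) = (+¥147.8 trillion) / 0.5176 ≈ +¥286 trillion.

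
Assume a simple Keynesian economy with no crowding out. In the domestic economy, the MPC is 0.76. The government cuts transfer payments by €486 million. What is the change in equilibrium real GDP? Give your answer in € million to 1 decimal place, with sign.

−€1,539.0 million

The transfer change shifts disposable income by −€486 million, so first-round consumption changes by c·ΔTR = 0.76 × (−€486 million) = −€369.36 million.
Expenditure multiplier = 1/(1 − MPC) = 1/(1 − 0.76) = 1/0.24 ≈ 4.167.
The transfer multiplier is c × k ≈ 3.167, so ΔY = k × (c·ΔTR) = (−€369.36 million) / 0.24 = −€1,539 million.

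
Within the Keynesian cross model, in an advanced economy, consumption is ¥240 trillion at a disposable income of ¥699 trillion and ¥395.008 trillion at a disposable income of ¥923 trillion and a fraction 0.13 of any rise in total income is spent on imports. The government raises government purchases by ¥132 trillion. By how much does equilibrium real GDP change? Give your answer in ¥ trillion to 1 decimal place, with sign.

MPC = ΔC/ΔYd = (395.008 − 240)/(923 − 699) = 155.008/224 = 0.692.
Government-spending multiplier = 1/(1 − c + m) = 1/(1 − 0.692 + 0.13) = 1/0.438 ≈ 2.283.
ΔY = k × ΔG = (+¥132 trillion) / 0.438 ≈ +¥301.4 trillion.

+¥301.4 trillion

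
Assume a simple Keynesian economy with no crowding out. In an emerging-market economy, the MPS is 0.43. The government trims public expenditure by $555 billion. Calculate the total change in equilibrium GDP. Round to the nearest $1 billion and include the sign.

−$1,291 billion

MPC = 1 − MPS = 1 − 0.43 = 0.57.
Spending multiplier = 1/(1 − MPC) = 1/(1 − 0.57) = 1/0.43 ≈ 2.326.
ΔY = k × ΔG = (−$555 billion) / 0.43 ≈ −$1,291 billion.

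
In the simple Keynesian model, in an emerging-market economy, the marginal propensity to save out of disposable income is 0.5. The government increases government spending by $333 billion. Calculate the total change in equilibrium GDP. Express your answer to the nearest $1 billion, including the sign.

+$666 billion

MPC = 1 − MPS = 1 − 0.5 = 0.5.
Expenditure multiplier = 1/(1 − MPC) = 1/(1 − 0.5) = 1/0.5 = 2.
ΔY = k × ΔG = (+$333 billion) / 0.5 = +$666 billion.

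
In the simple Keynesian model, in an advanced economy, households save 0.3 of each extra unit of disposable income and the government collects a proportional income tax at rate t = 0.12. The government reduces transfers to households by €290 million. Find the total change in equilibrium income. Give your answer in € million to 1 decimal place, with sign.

−€528.6 million

MPC = 1 − MPS = 1 − 0.3 = 0.7.
The transfer change shifts disposable income by −€290 million, so first-round consumption changes by c·ΔTR = 0.7 × (−€290 million) = −€203 million.
Expenditure multiplier = 1/(1 − c(1−t)) = 1/(1 − 0.7×0.88) = 1/0.384 ≈ 2.604.
The transfer multiplier is c × k ≈ 1.823, so ΔY = k × (c·ΔTR) = (−€203 million) / 0.384 ≈ −€528.6 million.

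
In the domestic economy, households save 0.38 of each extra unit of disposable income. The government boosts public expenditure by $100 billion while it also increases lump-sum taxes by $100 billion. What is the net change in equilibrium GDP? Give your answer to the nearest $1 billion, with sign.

MPC = 1 − MPS = 1 − 0.38 = 0.62.
Expenditure multiplier = 1/(1 − MPC) = 1/(1 − 0.62) = 1/0.38 ≈ 2.632.
ΔG contributes k·ΔG = (+$100 billion) / 0.38 ≈ +$263.2 billion.
ΔT of +$100 billion changes first-round spending by −c·ΔT = −$62 billion, contributing k·(−c·ΔT) = (−$62 billion) / 0.38 ≈ −$163.2 billion.
With ΔG = ΔT and no other leakages, the balanced-budget multiplier is 1, so ΔY = ΔG = +$100 billion.

+$100 billion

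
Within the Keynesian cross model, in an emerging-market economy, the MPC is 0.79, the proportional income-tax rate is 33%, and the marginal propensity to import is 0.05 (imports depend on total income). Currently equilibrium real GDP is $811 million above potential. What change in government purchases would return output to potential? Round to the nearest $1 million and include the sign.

−$422 million

Spending multiplier = 1/(1 − c(1−t) + m) = 1/(1 − 0.79×0.67 + 0.05) = 1/0.5207 ≈ 1.92.
Need ΔY = −$811 million, so ΔG = ΔY/k = (−$811 million) × 0.5207 ≈ −$422 million.
The government should cut government purchases by $422 million.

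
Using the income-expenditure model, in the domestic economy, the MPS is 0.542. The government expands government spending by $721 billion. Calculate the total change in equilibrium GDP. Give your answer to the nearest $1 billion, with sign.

MPC = 1 − MPS = 1 − 0.542 = 0.458.
Expenditure multiplier = 1/(1 − MPC) = 1/(1 − 0.458) = 1/0.542 ≈ 1.845.
ΔY = k × ΔG = (+$721 billion) / 0.542 ≈ +$1,330 billion.

+$1,330 billion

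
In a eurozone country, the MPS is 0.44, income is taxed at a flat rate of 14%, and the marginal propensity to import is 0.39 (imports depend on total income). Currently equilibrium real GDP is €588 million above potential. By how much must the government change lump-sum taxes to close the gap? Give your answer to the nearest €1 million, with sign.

+€954 million

MPC = 1 − MPS = 1 − 0.44 = 0.56.
Spending multiplier = 1/(1 − c(1−t) + m) = 1/(1 − 0.56×0.86 + 0.39) = 1/0.9084 ≈ 1.101.
Tax multiplier = −c·k = −0.56/0.9084 ≈ −0.616. Need ΔY = −€588 million, so ΔT = ΔY/(−c·k) = −(−€588 million) × 0.9084 / 0.56 ≈ +€954 million.
The government should raise lump-sum taxes by €954 million.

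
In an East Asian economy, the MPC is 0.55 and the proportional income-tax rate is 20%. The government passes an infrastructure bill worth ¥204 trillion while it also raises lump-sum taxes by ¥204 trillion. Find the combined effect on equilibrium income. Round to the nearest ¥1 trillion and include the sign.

+¥164 trillion

Expenditure multiplier = 1/(1 − c(1−t)) = 1/(1 − 0.55×0.8) = 1/0.56 ≈ 1.786.
ΔG contributes k·ΔG = (+¥204 trillion) / 0.56 ≈ +¥364.3 trillion.
ΔT of +¥204 trillion changes first-round spending by −c·ΔT = −¥112.2 trillion, contributing k·(−c·ΔT) = (−¥112.2 trillion) / 0.56 ≈ −¥200.4 trillion.
Net ΔY = k(ΔG − c·ΔT) = (+¥91.8 trillion) / 0.56 ≈ +¥164 trillion.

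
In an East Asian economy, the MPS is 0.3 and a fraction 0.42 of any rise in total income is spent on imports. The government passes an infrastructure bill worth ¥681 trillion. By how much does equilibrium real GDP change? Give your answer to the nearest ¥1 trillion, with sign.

MPC = 1 − MPS = 1 − 0.3 = 0.7.
Spending multiplier = 1/(1 − c + m) = 1/(1 − 0.7 + 0.42) = 1/0.72 ≈ 1.389.
ΔY = k × ΔG = (+¥681 trillion) / 0.72 ≈ +¥946 trillion.

+¥946 trillion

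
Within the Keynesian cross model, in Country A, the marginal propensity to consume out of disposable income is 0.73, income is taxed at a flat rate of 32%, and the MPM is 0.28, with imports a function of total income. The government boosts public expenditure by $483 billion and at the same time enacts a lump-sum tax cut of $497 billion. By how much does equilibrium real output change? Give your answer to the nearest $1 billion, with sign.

Expenditure multiplier = 1/(1 − c(1−t) + m) = 1/(1 − 0.73×0.68 + 0.28) = 1/0.7836 ≈ 1.276.
ΔG contributes k·ΔG = (+$483 billion) / 0.7836 ≈ +$616.4 billion.
ΔT of −$497 billion changes first-round spending by −c·ΔT = +$362.81 billion, contributing k·(−c·ΔT) = (+$362.81 billion) / 0.7836 ≈ +$463 billion.
Net ΔY = k(ΔG − c·ΔT) = (+$845.81 billion) / 0.7836 ≈ +$1,079 billion.

+$1,079 billion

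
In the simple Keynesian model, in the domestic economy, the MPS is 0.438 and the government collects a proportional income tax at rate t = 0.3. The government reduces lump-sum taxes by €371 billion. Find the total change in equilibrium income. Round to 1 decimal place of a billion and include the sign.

+€343.7 billion

MPC = 1 − MPS = 1 − 0.438 = 0.562.
A lump-sum tax change of −€371 billion shifts disposable income by +€371 billion; first-round consumption changes by −c × ΔT = −0.562 × (−€371 billion) = +€208.502 billion.
Expenditure multiplier = 1/(1 − c(1−t)) = 1/(1 − 0.562×0.7) = 1/0.6066 ≈ 1.649.
The tax multiplier is −c × k ≈ −0.926, so ΔY = k × (−c·ΔT) = (+€208.502 billion) / 0.6066 ≈ +€343.7 billion.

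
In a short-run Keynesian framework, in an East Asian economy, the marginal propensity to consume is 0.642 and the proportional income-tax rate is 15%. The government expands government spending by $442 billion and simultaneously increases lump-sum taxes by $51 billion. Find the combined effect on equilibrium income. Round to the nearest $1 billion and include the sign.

+$901 billion

Expenditure multiplier = 1/(1 − c(1−t)) = 1/(1 − 0.642×0.85) = 1/0.4543 ≈ 2.201.
ΔG contributes k·ΔG = (+$442 billion) / 0.4543 ≈ +$972.9 billion.
ΔT of +$51 billion changes first-round spending by −c·ΔT = −$32.742 billion, contributing k·(−c·ΔT) = (−$32.742 billion) / 0.4543 ≈ −$72.1 billion.
Net ΔY = k(ΔG − c·ΔT) = (+$409.258 billion) / 0.4543 ≈ +$901 billion.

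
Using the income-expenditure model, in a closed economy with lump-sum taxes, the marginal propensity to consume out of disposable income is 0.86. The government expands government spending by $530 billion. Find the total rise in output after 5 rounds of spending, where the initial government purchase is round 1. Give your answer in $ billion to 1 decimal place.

Round 1 adds ΔG = $530 billion; each later round is MPC = 0.86 times the previous.
After 5 rounds: 530 + 455.8 + 391.988 + 337.10968 + 289.9143248 = ΔG·(1 − c^5)/(1 − c) = 530 × (1 − 0.4704270176)/0.14 ≈ $2,004.8 billion.

$2,004.8 billion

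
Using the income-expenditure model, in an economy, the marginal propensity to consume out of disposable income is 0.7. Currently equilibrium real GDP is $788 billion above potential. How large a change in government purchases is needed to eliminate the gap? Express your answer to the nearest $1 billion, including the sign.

Spending multiplier = 1/(1 − MPC) = 1/(1 − 0.7) = 1/0.3 ≈ 3.333.
Need ΔY = −$788 billion, so ΔG = ΔY/k = (−$788 billion) × 0.3 ≈ −$236 billion.
The government should cut government purchases by $236 billion.

−$236 billion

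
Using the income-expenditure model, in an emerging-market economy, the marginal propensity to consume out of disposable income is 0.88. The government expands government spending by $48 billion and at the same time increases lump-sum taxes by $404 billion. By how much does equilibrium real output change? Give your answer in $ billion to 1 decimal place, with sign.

−$2,562.7 billion

Expenditure multiplier = 1/(1 − MPC) = 1/(1 − 0.88) = 1/0.12 ≈ 8.333.
ΔG contributes k·ΔG = (+$48 billion) / 0.12 = +$400 billion.
ΔT of +$404 billion changes first-round spending by −c·ΔT = −$355.52 billion, contributing k·(−c·ΔT) = (−$355.52 billion) / 0.12 ≈ −$2,962.7 billion.
Net ΔY = k(ΔG − c·ΔT) = (−$307.52 billion) / 0.12 ≈ −$2,562.7 billion.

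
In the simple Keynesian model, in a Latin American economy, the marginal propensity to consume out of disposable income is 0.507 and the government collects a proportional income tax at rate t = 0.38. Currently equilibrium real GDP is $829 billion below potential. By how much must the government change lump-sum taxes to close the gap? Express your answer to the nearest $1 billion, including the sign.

−$1,121 billion

Spending multiplier = 1/(1 − c(1−t)) = 1/(1 − 0.507×0.62) = 1/0.68566 ≈ 1.458.
Tax multiplier = −c·k = −0.507/0.68566 ≈ −0.739. Need ΔY = +$829 billion, so ΔT = ΔY/(−c·k) = −(+$829 billion) × 0.68566 / 0.507 ≈ −$1,121 billion.
The government should cut lump-sum taxes by $1,121 billion.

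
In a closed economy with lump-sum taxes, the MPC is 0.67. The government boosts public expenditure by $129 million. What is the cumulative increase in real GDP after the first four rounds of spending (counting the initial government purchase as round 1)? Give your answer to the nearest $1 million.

Round 1 adds ΔG = $129 million; each later round is MPC = 0.67 times the previous.
After 4 rounds: 129 + 86.43 + 57.9081 + 38.798427 = ΔG·(1 − c^4)/(1 − c) = 129 × (1 − 0.20151121)/0.33 ≈ $312 million.

$312 million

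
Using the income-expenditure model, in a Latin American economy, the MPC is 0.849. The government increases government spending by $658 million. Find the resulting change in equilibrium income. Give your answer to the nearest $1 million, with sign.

Government-spending multiplier = 1/(1 − MPC) = 1/(1 − 0.849) = 1/0.151 ≈ 6.623.
ΔY = k × ΔG = (+$658 million) / 0.151 ≈ +$4,358 million.

+$4,358 million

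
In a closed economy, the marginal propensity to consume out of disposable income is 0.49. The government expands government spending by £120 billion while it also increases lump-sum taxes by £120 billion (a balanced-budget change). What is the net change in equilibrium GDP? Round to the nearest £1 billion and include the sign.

Expenditure multiplier = 1/(1 − MPC) = 1/(1 − 0.49) = 1/0.51 ≈ 1.961.
ΔG contributes k·ΔG = (+£120 billion) / 0.51 ≈ +£235.3 billion.
ΔT of +£120 billion changes first-round spending by −c·ΔT = −£58.8 billion, contributing k·(−c·ΔT) = (−£58.8 billion) / 0.51 ≈ −£115.3 billion.
With ΔG = ΔT and no other leakages, the balanced-budget multiplier is 1, so ΔY = ΔG = +£120 billion.

+£120 billion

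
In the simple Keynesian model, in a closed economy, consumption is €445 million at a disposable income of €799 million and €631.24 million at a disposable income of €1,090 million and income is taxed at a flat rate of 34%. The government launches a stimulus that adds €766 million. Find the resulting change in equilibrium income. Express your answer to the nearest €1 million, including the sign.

MPC = ΔC/ΔYd = (631.24 − 445)/(1,090 − 799) = 186.24/291 = 0.64.
Government-spending multiplier = 1/(1 − c(1−t)) = 1/(1 − 0.64×0.66) = 1/0.5776 ≈ 1.731.
ΔY = k × ΔG = (+€766 million) / 0.5776 ≈ +€1,326 million.

+€1,326 million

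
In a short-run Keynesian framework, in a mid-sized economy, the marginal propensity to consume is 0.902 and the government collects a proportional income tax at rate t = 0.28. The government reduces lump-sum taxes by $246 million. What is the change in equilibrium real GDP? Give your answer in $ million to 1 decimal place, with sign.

+$633.0 million

A lump-sum tax change of −$246 million shifts disposable income by +$246 million; first-round consumption changes by −c × ΔT = −0.902 × (−$246 million) = +$221.892 million.
Expenditure multiplier = 1/(1 − c(1−t)) = 1/(1 − 0.902×0.72) = 1/0.35056 ≈ 2.853.
The tax multiplier is −c × k ≈ −2.573, so ΔY = k × (−c·ΔT) = (+$221.892 million) / 0.35056 ≈ +$633 million.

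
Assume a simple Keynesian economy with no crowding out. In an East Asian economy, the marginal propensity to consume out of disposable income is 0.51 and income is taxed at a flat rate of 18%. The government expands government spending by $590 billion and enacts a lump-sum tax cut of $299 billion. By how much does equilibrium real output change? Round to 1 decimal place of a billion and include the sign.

+$1,276.2 billion

Expenditure multiplier = 1/(1 − c(1−t)) = 1/(1 − 0.51×0.82) = 1/0.5818 ≈ 1.719.
ΔG contributes k·ΔG = (+$590 billion) / 0.5818 ≈ +$1,014.1 billion.
ΔT of −$299 billion changes first-round spending by −c·ΔT = +$152.49 billion, contributing k·(−c·ΔT) = (+$152.49 billion) / 0.5818 ≈ +$262.1 billion.
Net ΔY = k(ΔG − c·ΔT) = (+$742.49 billion) / 0.5818 ≈ +$1,276.2 billion.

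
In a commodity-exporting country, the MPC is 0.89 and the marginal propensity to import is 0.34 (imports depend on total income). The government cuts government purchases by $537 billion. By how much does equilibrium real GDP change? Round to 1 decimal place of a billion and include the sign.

−$1,193.3 billion

Spending multiplier = 1/(1 − c + m) = 1/(1 − 0.89 + 0.34) = 1/0.45 ≈ 2.222.
ΔY = k × ΔG = (−$537 billion) / 0.45 ≈ −$1,193.3 billion.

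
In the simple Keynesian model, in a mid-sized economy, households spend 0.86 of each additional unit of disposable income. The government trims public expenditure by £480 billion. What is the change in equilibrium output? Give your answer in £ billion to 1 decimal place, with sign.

−£3,428.6 billion

Government-spending multiplier = 1/(1 − MPC) = 1/(1 − 0.86) = 1/0.14 ≈ 7.143.
ΔY = k × ΔG = (−£480 billion) / 0.14 ≈ −£3,428.6 billion.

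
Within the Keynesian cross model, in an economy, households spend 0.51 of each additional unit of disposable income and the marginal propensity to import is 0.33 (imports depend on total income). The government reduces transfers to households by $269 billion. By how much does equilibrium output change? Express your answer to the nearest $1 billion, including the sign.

The transfer change shifts disposable income by −$269 billion, so first-round consumption changes by c·ΔTR = 0.51 × (−$269 billion) = −$137.19 billion.
Expenditure multiplier = 1/(1 − c + m) = 1/(1 − 0.51 + 0.33) = 1/0.82 ≈ 1.22.
The transfer multiplier is c × k ≈ 0.622, so ΔY = k × (c·ΔTR) = (−$137.19 billion) / 0.82 ≈ −$167 billion.

−$167 billion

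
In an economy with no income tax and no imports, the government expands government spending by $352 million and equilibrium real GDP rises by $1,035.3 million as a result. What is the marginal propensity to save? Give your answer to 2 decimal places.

Implied spending multiplier k = ΔY/ΔG = 1,035.3/352 ≈ 2.9412.
Since k = 1/(1 − MPC), MPC = 1 − 1/k = 1 − ΔG/ΔY = 1 − 352/1,035.3 ≈ 0.66.
MPS = 1 − MPC = 0.34.

0.34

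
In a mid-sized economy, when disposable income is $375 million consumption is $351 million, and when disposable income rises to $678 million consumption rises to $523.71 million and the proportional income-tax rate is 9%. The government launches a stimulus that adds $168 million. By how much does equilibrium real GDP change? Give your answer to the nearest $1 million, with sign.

+$349 million

MPC = ΔC/ΔYd = (523.71 − 351)/(678 − 375) = 172.71/303 = 0.57.
Expenditure multiplier = 1/(1 − c(1−t)) = 1/(1 − 0.57×0.91) = 1/0.4813 ≈ 2.078.
ΔY = k × ΔG = (+$168 million) / 0.4813 ≈ +$349 million.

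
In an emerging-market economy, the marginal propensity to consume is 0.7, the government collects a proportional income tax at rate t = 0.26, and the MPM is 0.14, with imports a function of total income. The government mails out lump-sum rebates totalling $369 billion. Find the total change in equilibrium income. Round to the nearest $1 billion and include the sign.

A lump-sum tax change of −$369 billion shifts disposable income by +$369 billion; first-round consumption changes by −c × ΔT = −0.7 × (−$369 billion) = +$258.3 billion.
Expenditure multiplier = 1/(1 − c(1−t) + m) = 1/(1 − 0.7×0.74 + 0.14) = 1/0.622 ≈ 1.608.
The tax multiplier is −c × k ≈ −1.125, so ΔY = k × (−c·ΔT) = (+$258.3 billion) / 0.622 ≈ +$415 billion.

+$415 billion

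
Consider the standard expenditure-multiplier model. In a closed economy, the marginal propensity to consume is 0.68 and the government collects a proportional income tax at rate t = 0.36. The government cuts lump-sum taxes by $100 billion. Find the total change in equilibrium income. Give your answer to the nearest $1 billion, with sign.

+$120 billion

A lump-sum tax change of −$100 billion shifts disposable income by +$100 billion; first-round consumption changes by −c × ΔT = −0.68 × (−$100 billion) = +$68 billion.
Expenditure multiplier = 1/(1 − c(1−t)) = 1/(1 − 0.68×0.64) = 1/0.5648 ≈ 1.771.
The tax multiplier is −c × k ≈ −1.204, so ΔY = k × (−c·ΔT) = (+$68 billion) / 0.5648 ≈ +$120 billion.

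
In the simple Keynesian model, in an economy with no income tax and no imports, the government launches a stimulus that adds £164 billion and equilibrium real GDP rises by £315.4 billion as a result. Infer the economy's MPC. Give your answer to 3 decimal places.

Implied spending multiplier k = ΔY/ΔG = 315.4/164 ≈ 1.9232.
Since k = 1/(1 − MPC), MPC = 1 − 1/k = 1 − ΔG/ΔY = 1 − 164/315.4 ≈ 0.480.

0.480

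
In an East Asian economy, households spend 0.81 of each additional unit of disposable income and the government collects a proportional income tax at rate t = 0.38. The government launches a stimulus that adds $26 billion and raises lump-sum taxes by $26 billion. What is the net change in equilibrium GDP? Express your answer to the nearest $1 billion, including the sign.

Expenditure multiplier = 1/(1 − c(1−t)) = 1/(1 − 0.81×0.62) = 1/0.4978 ≈ 2.009.
ΔG contributes k·ΔG = (+$26 billion) / 0.4978 ≈ +$52.2 billion.
ΔT of +$26 billion changes first-round spending by −c·ΔT = −$21.06 billion, contributing k·(−c·ΔT) = (−$21.06 billion) / 0.4978 ≈ −$42.3 billion.
Net ΔY = k(ΔG − c·ΔT) = (+$4.94 billion) / 0.4978 ≈ +$10 billion.

+$10 billion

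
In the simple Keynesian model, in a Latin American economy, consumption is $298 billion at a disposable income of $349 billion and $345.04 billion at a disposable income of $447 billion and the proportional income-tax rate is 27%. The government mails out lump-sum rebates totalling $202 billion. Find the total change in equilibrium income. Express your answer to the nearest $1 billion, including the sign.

+$149 billion

MPC = ΔC/ΔYd = (345.04 − 298)/(447 − 349) = 47.04/98 = 0.48.
A lump-sum tax change of −$202 billion shifts disposable income by +$202 billion; first-round consumption changes by −c × ΔT = −0.48 × (−$202 billion) = +$96.96 billion.
Expenditure multiplier = 1/(1 − c(1−t)) = 1/(1 − 0.48×0.73) = 1/0.6496 ≈ 1.539.
The tax multiplier is −c × k ≈ −0.739, so ΔY = k × (−c·ΔT) = (+$96.96 billion) / 0.6496 ≈ +$149 billion.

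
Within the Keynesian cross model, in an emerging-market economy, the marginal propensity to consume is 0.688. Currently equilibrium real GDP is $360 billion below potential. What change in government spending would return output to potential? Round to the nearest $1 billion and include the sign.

+$112 billion

Spending multiplier = 1/(1 − MPC) = 1/(1 − 0.688) = 1/0.312 ≈ 3.205.
Need ΔY = +$360 billion, so ΔG = ΔY/k = (+$360 billion) × 0.312 ≈ +$112 billion.
The government should increase government spending by $112 billion.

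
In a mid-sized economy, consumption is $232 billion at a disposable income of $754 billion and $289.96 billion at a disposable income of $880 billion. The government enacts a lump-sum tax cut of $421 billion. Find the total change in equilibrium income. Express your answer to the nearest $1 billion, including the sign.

MPC = ΔC/ΔYd = (289.96 − 232)/(880 − 754) = 57.96/126 = 0.46.
A lump-sum tax change of −$421 billion shifts disposable income by +$421 billion; first-round consumption changes by −c × ΔT = −0.46 × (−$421 billion) = +$193.66 billion.
Expenditure multiplier = 1/(1 − MPC) = 1/(1 − 0.46) = 1/0.54 ≈ 1.852.
The tax multiplier is −c × k ≈ −0.852, so ΔY = k × (−c·ΔT) = (+$193.66 billion) / 0.54 ≈ +$359 billion.

+$359 billion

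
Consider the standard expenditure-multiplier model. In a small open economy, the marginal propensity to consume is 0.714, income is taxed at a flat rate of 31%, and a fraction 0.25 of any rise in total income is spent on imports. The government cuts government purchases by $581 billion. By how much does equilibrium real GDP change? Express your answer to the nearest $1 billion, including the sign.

Spending multiplier = 1/(1 − c(1−t) + m) = 1/(1 − 0.714×0.69 + 0.25) = 1/0.75734 ≈ 1.32.
ΔY = k × ΔG = (−$581 billion) / 0.75734 ≈ −$767 billion.

−$767 billion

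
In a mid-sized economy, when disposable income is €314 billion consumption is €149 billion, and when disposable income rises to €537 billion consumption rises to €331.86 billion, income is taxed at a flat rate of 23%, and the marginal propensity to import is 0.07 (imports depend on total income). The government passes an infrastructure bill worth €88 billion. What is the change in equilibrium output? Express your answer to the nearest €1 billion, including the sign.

+€201 billion

MPC = ΔC/ΔYd = (331.86 − 149)/(537 − 314) = 182.86/223 = 0.82.
Spending multiplier = 1/(1 − c(1−t) + m) = 1/(1 − 0.82×0.77 + 0.07) = 1/0.4386 ≈ 2.28.
ΔY = k × ΔG = (+€88 billion) / 0.4386 ≈ +€201 billion.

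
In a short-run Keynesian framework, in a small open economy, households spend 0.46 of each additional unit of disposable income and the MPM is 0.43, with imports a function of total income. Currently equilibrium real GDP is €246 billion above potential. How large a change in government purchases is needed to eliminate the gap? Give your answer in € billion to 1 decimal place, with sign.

Spending multiplier = 1/(1 − c + m) = 1/(1 − 0.46 + 0.43) = 1/0.97 ≈ 1.031.
Need ΔY = −€246 billion, so ΔG = ΔY/k = (−€246 billion) × 0.97 ≈ −€238.6 billion.
The government should cut government purchases by €238.6 billion.

−€238.6 billion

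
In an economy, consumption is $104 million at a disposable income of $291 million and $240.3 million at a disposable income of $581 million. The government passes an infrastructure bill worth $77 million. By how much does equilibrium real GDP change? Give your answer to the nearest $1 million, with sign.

MPC = ΔC/ΔYd = (240.3 − 104)/(581 − 291) = 136.3/290 = 0.47.
Expenditure multiplier = 1/(1 − MPC) = 1/(1 − 0.47) = 1/0.53 ≈ 1.887.
ΔY = k × ΔG = (+$77 million) / 0.53 ≈ +$145 million.

+$145 million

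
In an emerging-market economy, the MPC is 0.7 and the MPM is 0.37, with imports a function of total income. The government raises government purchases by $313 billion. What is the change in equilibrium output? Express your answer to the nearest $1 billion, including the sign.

Government-spending multiplier = 1/(1 − c + m) = 1/(1 − 0.7 + 0.37) = 1/0.67 ≈ 1.493.
ΔY = k × ΔG = (+$313 billion) / 0.67 ≈ +$467 billion.

+$467 billion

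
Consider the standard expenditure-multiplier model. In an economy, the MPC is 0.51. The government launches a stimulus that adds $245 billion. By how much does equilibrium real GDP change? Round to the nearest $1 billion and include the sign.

+$500 billion

Government-spending multiplier = 1/(1 − MPC) = 1/(1 − 0.51) = 1/0.49 ≈ 2.041.
ΔY = k × ΔG = (+$245 billion) / 0.49 = +$500 billion.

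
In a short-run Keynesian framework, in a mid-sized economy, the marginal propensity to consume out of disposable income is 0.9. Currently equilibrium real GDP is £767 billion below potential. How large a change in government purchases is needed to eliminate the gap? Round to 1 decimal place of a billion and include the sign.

+£76.7 billion

Spending multiplier = 1/(1 − MPC) = 1/(1 − 0.9) = 1/0.1 = 10.
Need ΔY = +£767 billion, so ΔG = ΔY/k = (+£767 billion) × 0.1 = +£76.7 billion.
The government should increase government purchases by £76.7 billion.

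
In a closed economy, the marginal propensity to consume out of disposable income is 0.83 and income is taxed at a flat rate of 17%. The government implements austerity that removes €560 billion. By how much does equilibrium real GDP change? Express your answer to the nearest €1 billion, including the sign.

Expenditure multiplier = 1/(1 − c(1−t)) = 1/(1 − 0.83×0.83) = 1/0.3111 ≈ 3.214.
ΔY = k × ΔG = (−€560 billion) / 0.3111 ≈ −€1,800 billion.

−€1,800 billion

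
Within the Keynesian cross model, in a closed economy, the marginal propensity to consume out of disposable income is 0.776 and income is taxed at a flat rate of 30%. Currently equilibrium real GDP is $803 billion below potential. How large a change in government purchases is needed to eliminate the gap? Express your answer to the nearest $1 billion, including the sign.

Spending multiplier = 1/(1 − c(1−t)) = 1/(1 − 0.776×0.7) = 1/0.4568 ≈ 2.189.
Need ΔY = +$803 billion, so ΔG = ΔY/k = (+$803 billion) × 0.4568 ≈ +$367 billion.
The government should increase government purchases by $367 billion.

+$367 billion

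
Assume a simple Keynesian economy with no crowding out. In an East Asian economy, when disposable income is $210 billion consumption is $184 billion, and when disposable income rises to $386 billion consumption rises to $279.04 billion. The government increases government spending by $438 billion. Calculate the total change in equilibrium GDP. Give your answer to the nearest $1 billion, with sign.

MPC = ΔC/ΔYd = (279.04 − 184)/(386 − 210) = 95.04/176 = 0.54.
Spending multiplier = 1/(1 − MPC) = 1/(1 − 0.54) = 1/0.46 ≈ 2.174.
ΔY = k × ΔG = (+$438 billion) / 0.46 ≈ +$952 billion.

+$952 billion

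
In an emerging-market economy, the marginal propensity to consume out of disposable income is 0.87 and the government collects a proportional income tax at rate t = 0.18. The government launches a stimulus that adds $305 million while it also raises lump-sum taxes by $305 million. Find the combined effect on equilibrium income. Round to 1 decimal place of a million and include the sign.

Expenditure multiplier = 1/(1 − c(1−t)) = 1/(1 − 0.87×0.82) = 1/0.2866 ≈ 3.489.
ΔG contributes k·ΔG = (+$305 million) / 0.2866 ≈ +$1,064.2 million.
ΔT of +$305 million changes first-round spending by −c·ΔT = −$265.35 million, contributing k·(−c·ΔT) = (−$265.35 million) / 0.2866 ≈ −$925.9 million.
Net ΔY = k(ΔG − c·ΔT) = (+$39.65 million) / 0.2866 ≈ +$138.3 million.

+$138.3 million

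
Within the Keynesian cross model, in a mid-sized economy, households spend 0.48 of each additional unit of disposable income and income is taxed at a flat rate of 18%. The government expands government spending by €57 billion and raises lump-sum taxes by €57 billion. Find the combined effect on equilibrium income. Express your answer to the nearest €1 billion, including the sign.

Expenditure multiplier = 1/(1 − c(1−t)) = 1/(1 − 0.48×0.82) = 1/0.6064 ≈ 1.649.
ΔG contributes k·ΔG = (+€57 billion) / 0.6064 ≈ +€94 billion.
ΔT of +€57 billion changes first-round spending by −c·ΔT = −€27.36 billion, contributing k·(−c·ΔT) = (−€27.36 billion) / 0.6064 ≈ −€45.1 billion.
Net ΔY = k(ΔG − c·ΔT) = (+€29.64 billion) / 0.6064 ≈ +€49 billion.

+€49 billion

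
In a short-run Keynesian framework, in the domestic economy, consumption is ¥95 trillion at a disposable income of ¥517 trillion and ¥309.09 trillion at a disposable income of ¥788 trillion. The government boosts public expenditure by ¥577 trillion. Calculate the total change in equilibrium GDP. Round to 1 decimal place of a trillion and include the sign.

MPC = ΔC/ΔYd = (309.09 − 95)/(788 − 517) = 214.09/271 = 0.79.
Government-spending multiplier = 1/(1 − MPC) = 1/(1 − 0.79) = 1/0.21 ≈ 4.762.
ΔY = k × ΔG = (+¥577 trillion) / 0.21 ≈ +¥2,747.6 trillion.

+¥2,747.6 trillion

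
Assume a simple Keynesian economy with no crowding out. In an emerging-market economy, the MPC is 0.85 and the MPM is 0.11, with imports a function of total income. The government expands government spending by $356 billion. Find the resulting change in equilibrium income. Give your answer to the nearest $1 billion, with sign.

Expenditure multiplier = 1/(1 − c + m) = 1/(1 − 0.85 + 0.11) = 1/0.26 ≈ 3.846.
ΔY = k × ΔG = (+$356 billion) / 0.26 ≈ +$1,369 billion.

+$1,369 billion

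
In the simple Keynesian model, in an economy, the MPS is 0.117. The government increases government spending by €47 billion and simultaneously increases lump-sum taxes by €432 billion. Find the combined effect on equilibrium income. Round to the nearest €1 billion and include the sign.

−€2,859 billion

MPC = 1 − MPS = 1 − 0.117 = 0.883.
Expenditure multiplier = 1/(1 − MPC) = 1/(1 − 0.883) = 1/0.117 ≈ 8.547.
ΔG contributes k·ΔG = (+€47 billion) / 0.117 ≈ +€401.7 billion.
ΔT of +€432 billion changes first-round spending by −c·ΔT = −€381.456 billion, contributing k·(−c·ΔT) = (−€381.456 billion) / 0.117 ≈ −€3,260.3 billion.
Net ΔY = k(ΔG − c·ΔT) = (−€334.456 billion) / 0.117 ≈ −€2,859 billion.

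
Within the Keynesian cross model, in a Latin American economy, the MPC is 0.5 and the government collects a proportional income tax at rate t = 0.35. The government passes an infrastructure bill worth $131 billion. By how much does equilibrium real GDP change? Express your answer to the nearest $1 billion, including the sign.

Expenditure multiplier = 1/(1 − c(1−t)) = 1/(1 − 0.5×0.65) = 1/0.675 ≈ 1.481.
ΔY = k × ΔG = (+$131 billion) / 0.675 ≈ +$194 billion.

+$194 billion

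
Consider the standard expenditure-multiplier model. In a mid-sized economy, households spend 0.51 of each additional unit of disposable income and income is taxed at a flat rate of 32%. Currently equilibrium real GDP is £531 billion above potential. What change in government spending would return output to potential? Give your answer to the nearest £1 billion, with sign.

−£347 billion

Spending multiplier = 1/(1 − c(1−t)) = 1/(1 − 0.51×0.68) = 1/0.6532 ≈ 1.531.
Need ΔY = −£531 billion, so ΔG = ΔY/k = (−£531 billion) × 0.6532 ≈ −£347 billion.
The government should cut government spending by £347 billion.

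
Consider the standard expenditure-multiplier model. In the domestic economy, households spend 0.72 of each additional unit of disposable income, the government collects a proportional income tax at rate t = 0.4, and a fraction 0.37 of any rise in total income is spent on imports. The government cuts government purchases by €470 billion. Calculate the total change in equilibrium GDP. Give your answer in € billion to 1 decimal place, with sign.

−€501.1 billion

Government-spending multiplier = 1/(1 − c(1−t) + m) = 1/(1 − 0.72×0.6 + 0.37) = 1/0.938 ≈ 1.066.
ΔY = k × ΔG = (−€470 billion) / 0.938 ≈ −€501.1 billion.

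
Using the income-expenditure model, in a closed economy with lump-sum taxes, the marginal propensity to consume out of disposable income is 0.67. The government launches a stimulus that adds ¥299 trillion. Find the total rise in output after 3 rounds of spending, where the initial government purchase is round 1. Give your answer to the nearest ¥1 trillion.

Round 1 adds ΔG = ¥299 trillion; each later round is MPC = 0.67 times the previous.
After 3 rounds: 299 + 200.33 + 134.2211 = ΔG·(1 − c^3)/(1 − c) = 299 × (1 − 0.300763)/0.33 ≈ ¥634 trillion.

¥634 trillion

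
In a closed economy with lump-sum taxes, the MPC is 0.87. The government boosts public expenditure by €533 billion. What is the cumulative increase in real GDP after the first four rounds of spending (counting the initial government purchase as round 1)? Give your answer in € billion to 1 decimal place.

Round 1 adds ΔG = €533 billion; each later round is MPC = 0.87 times the previous.
After 4 rounds: 533 + 463.71 + 403.4277 + 350.982099 = ΔG·(1 − c^4)/(1 − c) = 533 × (1 − 0.57289761)/0.13 ≈ €1,751.1 billion.

€1,751.1 billion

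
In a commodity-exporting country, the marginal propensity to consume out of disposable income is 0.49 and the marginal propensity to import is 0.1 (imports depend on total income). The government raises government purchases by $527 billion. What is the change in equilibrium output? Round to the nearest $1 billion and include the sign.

+$864 billion

Government-spending multiplier = 1/(1 − c + m) = 1/(1 − 0.49 + 0.1) = 1/0.61 ≈ 1.639.
ΔY = k × ΔG = (+$527 billion) / 0.61 ≈ +$864 billion.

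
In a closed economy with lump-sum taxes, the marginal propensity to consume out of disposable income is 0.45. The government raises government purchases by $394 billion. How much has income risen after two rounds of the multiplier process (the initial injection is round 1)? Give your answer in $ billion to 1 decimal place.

$571.3 billion

Round 1 adds ΔG = $394 billion; each later round is MPC = 0.45 times the previous.
After 2 rounds: 394 + 177.3 = ΔG·(1 − c^2)/(1 − c) = 394 × (1 − 0.2025)/0.55 = $571.3 billion.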